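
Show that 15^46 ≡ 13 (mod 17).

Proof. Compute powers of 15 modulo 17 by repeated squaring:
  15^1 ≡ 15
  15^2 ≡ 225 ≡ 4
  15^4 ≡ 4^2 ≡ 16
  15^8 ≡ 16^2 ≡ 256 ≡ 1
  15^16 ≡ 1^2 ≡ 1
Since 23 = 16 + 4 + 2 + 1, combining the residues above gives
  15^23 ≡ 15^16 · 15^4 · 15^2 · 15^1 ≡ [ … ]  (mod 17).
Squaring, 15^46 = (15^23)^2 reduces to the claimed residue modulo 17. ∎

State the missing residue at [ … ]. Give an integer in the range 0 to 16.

8

Multiply the listed residues: 1 · 16 · 4 · 15 = 16 → 64 → 960.
Reducing modulo 17: 960 = 56·17 + 8, so 15^23 ≡ 8.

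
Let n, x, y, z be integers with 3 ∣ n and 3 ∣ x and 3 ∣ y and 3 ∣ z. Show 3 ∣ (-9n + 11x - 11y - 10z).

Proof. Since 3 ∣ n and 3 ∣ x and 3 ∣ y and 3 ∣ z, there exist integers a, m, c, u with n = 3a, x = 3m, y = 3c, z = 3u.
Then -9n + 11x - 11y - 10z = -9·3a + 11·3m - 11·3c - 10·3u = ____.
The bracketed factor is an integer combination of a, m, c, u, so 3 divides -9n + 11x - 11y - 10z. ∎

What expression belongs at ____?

Pull the common 3 out of every term: -9·3a + 11·3m - 11·3c - 10·3u = 3(-9a - 11c + 11m - 10u).
-9a - 11c + 11m - 10u is an integer, which exhibits the divisibility.

3(-9a - 11c + 11m - 10u)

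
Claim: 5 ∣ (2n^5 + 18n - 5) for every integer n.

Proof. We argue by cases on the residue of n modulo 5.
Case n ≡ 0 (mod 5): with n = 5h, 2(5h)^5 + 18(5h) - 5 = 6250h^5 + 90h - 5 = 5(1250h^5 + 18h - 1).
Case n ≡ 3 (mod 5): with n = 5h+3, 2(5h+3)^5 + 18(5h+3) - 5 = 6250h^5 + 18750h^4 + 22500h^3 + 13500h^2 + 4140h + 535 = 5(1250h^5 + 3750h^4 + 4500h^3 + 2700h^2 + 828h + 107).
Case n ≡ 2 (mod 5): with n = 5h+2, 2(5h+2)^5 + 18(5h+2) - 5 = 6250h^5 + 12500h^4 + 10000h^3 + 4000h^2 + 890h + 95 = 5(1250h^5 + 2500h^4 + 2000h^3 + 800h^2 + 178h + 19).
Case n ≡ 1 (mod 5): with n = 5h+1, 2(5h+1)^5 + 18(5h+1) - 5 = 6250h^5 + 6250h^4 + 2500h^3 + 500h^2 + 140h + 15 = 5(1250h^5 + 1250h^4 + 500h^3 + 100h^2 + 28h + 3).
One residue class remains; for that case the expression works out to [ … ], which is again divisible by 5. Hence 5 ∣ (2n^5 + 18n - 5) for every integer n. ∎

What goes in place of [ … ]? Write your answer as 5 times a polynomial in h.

The residues treated are {0, 3, 2, 1}, so the missing case is n ≡ 4 (mod 5); write n = 5h+4.
Then 2(5h+4)^5 + 18(5h+4) - 5 = 6250h^5 + 25000h^4 + 40000h^3 + 32000h^2 + 12890h + 2115 = 5(1250h^5 + 5000h^4 + 8000h^3 + 6400h^2 + 2578h + 423).

5(1250h^5 + 5000h^4 + 8000h^3 + 6400h^2 + 2578h + 423)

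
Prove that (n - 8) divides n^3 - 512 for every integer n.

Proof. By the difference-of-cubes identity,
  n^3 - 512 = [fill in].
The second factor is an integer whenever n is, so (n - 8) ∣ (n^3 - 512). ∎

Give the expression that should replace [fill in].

Polynomial division of n^3 - 512 by n - 8 leaves remainder 0 and quotient n^2 + 8n + 64.
Hence n^3 - 512 = (n - 8)(n^2 + 8n + 64).

(n - 8)(n^2 + 8n + 64)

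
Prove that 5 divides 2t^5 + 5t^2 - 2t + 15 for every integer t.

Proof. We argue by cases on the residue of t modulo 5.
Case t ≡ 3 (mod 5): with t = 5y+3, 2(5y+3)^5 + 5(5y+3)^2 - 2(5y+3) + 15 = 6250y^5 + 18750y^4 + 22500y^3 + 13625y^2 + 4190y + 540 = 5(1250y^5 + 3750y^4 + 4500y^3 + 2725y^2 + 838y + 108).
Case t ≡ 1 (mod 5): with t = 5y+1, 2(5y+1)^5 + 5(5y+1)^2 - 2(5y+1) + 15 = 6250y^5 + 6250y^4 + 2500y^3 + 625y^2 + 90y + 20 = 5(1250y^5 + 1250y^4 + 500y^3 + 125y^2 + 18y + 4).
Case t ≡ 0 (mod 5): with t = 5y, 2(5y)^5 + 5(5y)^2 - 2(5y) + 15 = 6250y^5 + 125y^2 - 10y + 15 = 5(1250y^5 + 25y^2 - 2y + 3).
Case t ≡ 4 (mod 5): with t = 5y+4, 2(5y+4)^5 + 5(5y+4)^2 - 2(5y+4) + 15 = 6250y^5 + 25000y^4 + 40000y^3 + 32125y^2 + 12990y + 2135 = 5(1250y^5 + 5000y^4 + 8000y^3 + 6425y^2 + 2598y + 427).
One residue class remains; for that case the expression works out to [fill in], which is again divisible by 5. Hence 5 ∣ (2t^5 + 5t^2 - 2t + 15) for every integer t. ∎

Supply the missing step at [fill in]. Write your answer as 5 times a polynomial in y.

Only t ≡ 2 (mod 5) is unaccounted for. Put t = 5y+2:
2(5y+2)^5 + 5(5y+2)^2 - 2(5y+2) + 15 expands to 6250y^5 + 12500y^4 + 10000y^3 + 4125y^2 + 890y + 95,
and factoring out 5 leaves 5(1250y^5 + 2500y^4 + 2000y^3 + 825y^2 + 178y + 19).

5(1250y^5 + 2500y^4 + 2000y^3 + 825y^2 + 178y + 19)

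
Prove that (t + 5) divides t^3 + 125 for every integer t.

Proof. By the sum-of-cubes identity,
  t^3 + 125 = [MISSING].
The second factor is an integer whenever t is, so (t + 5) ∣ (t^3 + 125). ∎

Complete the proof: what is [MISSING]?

Polynomial division of t^3 + 125 by t + 5 leaves remainder 0 and quotient t^2 - 5t + 25.
Hence t^3 + 125 = (t + 5)(t^2 - 5t + 25).

(t + 5)(t^2 - 5t + 25)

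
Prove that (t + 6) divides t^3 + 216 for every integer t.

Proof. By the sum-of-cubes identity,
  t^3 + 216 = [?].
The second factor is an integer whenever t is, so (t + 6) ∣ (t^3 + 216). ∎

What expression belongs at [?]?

a^3 + b^3 = (a + b)(a^2 - ab + b^2). With a = t, b = 6:
t^3 + 216 = (t + 6)(t^2 - 6t + 36).

(t + 6)(t^2 - 6t + 36)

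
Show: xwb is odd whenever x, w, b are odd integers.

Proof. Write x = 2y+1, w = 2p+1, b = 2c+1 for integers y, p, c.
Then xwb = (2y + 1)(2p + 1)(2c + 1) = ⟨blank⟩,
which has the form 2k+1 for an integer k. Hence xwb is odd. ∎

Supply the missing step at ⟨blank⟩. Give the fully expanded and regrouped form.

2(4cpy + 2cp + 2cy + c + 2py + p + y) + 1

Expanding: (2y + 1)(2p + 1)(2c + 1) = 8cpy + 4cp + 4cy + 2c + 4py + 2p + 2y + 1.
Every term except the constant is even, so this is 2(4cpy + 2cp + 2cy + c + 2py + p + y) + 1,
and 4cpy + 2cp + 2cy + c + 2py + p + y ∈ ℤ gives the required form.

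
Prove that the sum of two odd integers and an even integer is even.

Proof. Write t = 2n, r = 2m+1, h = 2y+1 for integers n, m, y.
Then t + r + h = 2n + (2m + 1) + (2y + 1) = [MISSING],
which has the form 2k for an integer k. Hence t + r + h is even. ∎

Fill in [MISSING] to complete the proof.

Expanding: 2n + (2m + 1) + (2y + 1) = 2m + 2n + 2y + 2.
Every term is even; pulling out the factor of 2 gives 2(m + n + y + 1).

2(m + n + y + 1)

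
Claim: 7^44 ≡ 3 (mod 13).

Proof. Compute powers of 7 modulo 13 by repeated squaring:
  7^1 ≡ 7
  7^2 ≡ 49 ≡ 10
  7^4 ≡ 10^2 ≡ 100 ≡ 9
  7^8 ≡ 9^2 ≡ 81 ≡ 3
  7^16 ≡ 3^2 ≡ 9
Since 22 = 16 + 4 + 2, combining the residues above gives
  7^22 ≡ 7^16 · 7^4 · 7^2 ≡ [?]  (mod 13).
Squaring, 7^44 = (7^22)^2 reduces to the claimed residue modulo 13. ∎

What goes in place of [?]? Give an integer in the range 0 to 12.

7^16 · 7^4 · 7^2 ≡ 9 · 9 · 10 = 810.
810 mod 13 = 4, so 7^22 ≡ 4 (mod 13).

4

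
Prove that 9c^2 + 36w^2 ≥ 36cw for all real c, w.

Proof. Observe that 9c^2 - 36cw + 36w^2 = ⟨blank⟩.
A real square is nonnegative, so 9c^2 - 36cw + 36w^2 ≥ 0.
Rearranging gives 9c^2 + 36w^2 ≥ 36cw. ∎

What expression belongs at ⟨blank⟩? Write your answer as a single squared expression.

(3c - 6w)^2

The leading and trailing coefficients are 3^2 and 6^2, and 36 = 2·3·6, so the trinomial is (3c - 6w)^2.
Hence 9c^2 - 36cw + 36w^2 ≥ 0.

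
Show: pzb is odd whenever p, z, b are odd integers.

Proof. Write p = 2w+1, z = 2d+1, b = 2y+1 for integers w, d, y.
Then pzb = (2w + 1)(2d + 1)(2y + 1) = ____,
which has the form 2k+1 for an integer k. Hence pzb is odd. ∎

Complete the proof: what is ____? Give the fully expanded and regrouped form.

(2w + 1)(2d + 1)(2y + 1) = 8dwy + 4dw + 4dy + 2d + 4wy + 2w + 2y + 1
= 2(4dwy + 2dw + 2dy + d + 2wy + w + y) + 1.
Since 4dwy + 2dw + 2dy + d + 2wy + w + y is an integer, the product is of the form 2k+1 for an integer k.

2(4dwy + 2dw + 2dy + d + 2wy + w + y) + 1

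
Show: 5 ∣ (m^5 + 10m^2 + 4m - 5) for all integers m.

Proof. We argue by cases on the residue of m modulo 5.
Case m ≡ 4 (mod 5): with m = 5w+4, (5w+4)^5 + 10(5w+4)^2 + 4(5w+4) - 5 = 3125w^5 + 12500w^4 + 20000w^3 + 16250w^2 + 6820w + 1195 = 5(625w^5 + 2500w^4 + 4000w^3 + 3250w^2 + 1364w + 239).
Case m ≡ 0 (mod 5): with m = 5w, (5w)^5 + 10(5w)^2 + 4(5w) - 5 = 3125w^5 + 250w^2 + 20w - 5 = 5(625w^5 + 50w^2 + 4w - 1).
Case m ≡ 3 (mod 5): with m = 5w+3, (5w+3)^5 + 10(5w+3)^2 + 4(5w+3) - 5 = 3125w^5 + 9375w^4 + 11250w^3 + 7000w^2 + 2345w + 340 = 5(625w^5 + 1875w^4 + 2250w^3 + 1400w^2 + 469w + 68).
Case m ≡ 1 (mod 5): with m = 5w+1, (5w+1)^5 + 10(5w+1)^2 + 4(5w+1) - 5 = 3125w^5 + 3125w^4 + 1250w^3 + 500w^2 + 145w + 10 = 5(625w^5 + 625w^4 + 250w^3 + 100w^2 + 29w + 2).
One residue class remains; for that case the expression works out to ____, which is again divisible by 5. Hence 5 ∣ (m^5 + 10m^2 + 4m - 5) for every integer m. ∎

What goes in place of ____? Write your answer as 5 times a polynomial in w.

Only m ≡ 2 (mod 5) is unaccounted for. Put m = 5w+2:
(5w+2)^5 + 10(5w+2)^2 + 4(5w+2) - 5 expands to 3125w^5 + 6250w^4 + 5000w^3 + 2250w^2 + 620w + 75,
and factoring out 5 leaves 5(625w^5 + 1250w^4 + 1000w^3 + 450w^2 + 124w + 15).

5(625w^5 + 1250w^4 + 1000w^3 + 450w^2 + 124w + 15)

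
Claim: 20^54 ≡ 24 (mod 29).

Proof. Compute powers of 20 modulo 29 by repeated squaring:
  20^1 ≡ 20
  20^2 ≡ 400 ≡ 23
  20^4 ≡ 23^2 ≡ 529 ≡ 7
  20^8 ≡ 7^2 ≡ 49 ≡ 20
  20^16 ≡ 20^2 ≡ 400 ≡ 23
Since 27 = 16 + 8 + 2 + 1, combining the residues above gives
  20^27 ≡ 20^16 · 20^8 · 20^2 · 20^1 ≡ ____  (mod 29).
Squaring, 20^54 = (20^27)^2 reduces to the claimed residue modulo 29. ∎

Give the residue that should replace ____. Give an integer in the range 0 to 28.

Multiply the listed residues: 23 · 20 · 23 · 20 = 460 → 10580 → 211600.
Reducing modulo 29: 211600 = 7296·29 + 16, so 20^27 ≡ 16.

16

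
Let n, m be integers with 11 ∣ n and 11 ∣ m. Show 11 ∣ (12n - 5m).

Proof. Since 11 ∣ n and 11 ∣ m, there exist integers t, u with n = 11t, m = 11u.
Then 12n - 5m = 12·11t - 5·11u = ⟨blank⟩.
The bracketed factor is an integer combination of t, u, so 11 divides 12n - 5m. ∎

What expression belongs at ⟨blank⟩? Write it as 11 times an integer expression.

11(12t - 5u)

Each term has a factor of 11: 12·11t - 5·11u = 11·(12t - 5u).
Since 12t - 5u is an integer, 11 ∣ (12n - 5m).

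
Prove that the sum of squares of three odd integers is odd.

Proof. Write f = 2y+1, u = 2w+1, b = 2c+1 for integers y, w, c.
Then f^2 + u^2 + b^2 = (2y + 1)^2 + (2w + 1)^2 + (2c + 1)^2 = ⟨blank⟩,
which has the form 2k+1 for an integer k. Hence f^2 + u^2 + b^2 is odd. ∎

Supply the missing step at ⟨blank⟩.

2(2c^2 + 2c + 2w^2 + 2w + 2y^2 + 2y + 1) + 1

(2y + 1)^2 + (2w + 1)^2 + (2c + 1)^2 = 4c^2 + 4c + 4w^2 + 4w + 4y^2 + 4y + 3
= 2(2c^2 + 2c + 2w^2 + 2w + 2y^2 + 2y + 1) + 1.
Since 2c^2 + 2c + 2w^2 + 2w + 2y^2 + 2y + 1 is an integer, the sum of squares is of the form 2k+1 for an integer k.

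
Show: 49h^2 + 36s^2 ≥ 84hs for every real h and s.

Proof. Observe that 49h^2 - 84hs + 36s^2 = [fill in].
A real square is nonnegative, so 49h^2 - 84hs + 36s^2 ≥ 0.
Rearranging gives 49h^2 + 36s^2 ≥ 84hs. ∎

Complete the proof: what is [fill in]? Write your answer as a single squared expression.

(7h - 6s)^2

49h^2 - 84hs + 36s^2 is a perfect-square trinomial: the outer terms are (7h)^2 and (6s)^2, and the cross term is -2·7h·6s.
So 49h^2 - 84hs + 36s^2 = (7h - 6s)^2 ≥ 0.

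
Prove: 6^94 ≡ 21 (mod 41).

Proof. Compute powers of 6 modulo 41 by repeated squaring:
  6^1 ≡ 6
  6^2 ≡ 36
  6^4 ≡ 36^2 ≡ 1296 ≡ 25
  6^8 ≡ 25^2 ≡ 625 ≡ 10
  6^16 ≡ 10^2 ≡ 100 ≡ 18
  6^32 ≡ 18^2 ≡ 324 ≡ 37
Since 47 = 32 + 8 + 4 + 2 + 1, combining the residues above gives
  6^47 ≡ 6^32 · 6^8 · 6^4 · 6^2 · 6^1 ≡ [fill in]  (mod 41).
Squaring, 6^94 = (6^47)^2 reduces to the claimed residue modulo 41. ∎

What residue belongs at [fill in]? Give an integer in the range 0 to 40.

6^32 · 6^8 · 6^4 · 6^2 · 6^1 ≡ 37 · 10 · 25 · 36 · 6 = 1998000.
1998000 mod 41 = 29, so 6^47 ≡ 29 (mod 41).

29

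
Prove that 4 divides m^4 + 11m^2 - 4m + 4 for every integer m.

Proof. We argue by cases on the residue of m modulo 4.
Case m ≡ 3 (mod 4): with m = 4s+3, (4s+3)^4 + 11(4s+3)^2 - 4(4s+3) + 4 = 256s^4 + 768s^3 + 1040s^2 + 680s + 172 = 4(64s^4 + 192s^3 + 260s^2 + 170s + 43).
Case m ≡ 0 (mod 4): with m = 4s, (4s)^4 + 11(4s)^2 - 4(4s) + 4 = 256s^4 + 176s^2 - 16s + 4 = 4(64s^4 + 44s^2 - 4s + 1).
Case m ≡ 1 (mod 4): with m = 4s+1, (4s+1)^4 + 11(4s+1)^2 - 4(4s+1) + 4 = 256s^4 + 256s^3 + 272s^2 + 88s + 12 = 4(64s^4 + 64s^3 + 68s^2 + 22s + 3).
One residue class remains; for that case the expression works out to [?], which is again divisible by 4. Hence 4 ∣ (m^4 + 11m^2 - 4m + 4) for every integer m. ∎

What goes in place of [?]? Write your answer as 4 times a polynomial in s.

4(64s^4 + 128s^3 + 140s^2 + 72s + 14)

The residues treated are {3, 0, 1}, so the missing case is m ≡ 2 (mod 4); write m = 4s+2.
Then (4s+2)^4 + 11(4s+2)^2 - 4(4s+2) + 4 = 256s^4 + 512s^3 + 560s^2 + 288s + 56 = 4(64s^4 + 128s^3 + 140s^2 + 72s + 14).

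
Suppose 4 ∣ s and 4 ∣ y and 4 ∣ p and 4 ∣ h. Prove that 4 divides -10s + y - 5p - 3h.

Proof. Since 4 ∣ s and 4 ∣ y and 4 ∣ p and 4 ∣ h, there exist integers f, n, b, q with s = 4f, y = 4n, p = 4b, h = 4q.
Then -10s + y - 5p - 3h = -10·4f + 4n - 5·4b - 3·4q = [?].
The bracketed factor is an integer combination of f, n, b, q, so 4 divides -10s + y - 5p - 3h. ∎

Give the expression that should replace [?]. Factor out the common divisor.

4(-5b - 10f + n - 3q)

Each term has a factor of 4: -10·4f + 4n - 5·4b - 3·4q = 4·(-5b - 10f + n - 3q).
Since -5b - 10f + n - 3q is an integer, 4 ∣ (-10s + y - 5p - 3h).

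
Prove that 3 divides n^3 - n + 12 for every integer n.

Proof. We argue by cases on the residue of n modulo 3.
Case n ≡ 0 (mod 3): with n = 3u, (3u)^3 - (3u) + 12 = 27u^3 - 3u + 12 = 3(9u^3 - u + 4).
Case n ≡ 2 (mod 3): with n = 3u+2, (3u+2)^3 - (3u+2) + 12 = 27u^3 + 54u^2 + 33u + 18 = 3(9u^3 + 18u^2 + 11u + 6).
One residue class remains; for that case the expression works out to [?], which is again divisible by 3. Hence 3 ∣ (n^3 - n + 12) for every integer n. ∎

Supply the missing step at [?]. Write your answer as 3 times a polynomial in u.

3(9u^3 + 9u^2 + 2u + 4)

Only n ≡ 1 (mod 3) is unaccounted for. Put n = 3u+1:
(3u+1)^3 - (3u+1) + 12 expands to 27u^3 + 27u^2 + 6u + 12,
and factoring out 3 leaves 3(9u^3 + 9u^2 + 2u + 4).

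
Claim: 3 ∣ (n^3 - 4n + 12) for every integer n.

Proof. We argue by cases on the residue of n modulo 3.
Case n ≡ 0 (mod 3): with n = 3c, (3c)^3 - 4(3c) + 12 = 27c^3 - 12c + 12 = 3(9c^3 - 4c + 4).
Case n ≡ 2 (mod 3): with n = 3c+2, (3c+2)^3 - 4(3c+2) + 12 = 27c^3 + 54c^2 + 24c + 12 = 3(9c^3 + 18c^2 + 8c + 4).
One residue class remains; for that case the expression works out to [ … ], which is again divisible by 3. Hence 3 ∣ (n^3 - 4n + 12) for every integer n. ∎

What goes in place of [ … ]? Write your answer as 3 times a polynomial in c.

Only n ≡ 1 (mod 3) is unaccounted for. Put n = 3c+1:
(3c+1)^3 - 4(3c+1) + 12 expands to 27c^3 + 27c^2 - 3c + 9,
and factoring out 3 leaves 3(9c^3 + 9c^2 - c + 3).

3(9c^3 + 9c^2 - c + 3)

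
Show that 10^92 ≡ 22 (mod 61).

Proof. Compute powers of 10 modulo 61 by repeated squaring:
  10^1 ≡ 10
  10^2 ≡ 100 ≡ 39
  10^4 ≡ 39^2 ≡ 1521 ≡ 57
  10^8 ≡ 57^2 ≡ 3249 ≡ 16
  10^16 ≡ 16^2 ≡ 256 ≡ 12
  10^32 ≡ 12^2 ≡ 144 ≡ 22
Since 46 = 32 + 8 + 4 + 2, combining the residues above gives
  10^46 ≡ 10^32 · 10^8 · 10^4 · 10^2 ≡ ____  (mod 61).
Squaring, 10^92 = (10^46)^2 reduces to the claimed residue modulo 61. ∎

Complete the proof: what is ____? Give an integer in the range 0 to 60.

Multiply the listed residues: 22 · 16 · 57 · 39 = 352 → 20064 → 782496.
Reducing modulo 61: 782496 = 12827·61 + 49, so 10^46 ≡ 49.

49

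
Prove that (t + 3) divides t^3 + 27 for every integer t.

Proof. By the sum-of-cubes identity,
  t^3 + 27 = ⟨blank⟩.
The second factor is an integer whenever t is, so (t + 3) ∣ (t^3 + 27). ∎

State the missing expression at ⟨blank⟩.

(t + 3)(t^2 - 3t + 9)

a^3 + b^3 = (a + b)(a^2 - ab + b^2). With a = t, b = 3:
t^3 + 27 = (t + 3)(t^2 - 3t + 9).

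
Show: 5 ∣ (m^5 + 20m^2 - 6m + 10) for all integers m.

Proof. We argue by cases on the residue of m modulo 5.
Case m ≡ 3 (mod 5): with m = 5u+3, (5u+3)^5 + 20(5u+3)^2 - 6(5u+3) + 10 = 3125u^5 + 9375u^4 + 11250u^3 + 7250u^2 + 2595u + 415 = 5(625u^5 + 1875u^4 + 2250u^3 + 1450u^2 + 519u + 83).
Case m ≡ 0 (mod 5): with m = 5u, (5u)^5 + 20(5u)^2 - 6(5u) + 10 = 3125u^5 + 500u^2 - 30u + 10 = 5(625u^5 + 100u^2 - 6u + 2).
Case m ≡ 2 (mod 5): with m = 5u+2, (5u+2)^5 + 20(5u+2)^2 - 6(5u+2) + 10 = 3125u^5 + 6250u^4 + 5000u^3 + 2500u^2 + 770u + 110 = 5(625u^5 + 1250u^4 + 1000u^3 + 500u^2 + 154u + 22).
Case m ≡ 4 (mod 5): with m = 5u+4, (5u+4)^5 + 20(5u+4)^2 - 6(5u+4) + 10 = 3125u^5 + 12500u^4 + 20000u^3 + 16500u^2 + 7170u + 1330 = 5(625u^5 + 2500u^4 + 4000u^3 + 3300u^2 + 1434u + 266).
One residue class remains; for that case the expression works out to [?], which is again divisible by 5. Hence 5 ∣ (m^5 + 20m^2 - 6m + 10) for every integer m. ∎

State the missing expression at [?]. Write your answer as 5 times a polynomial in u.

5(625u^5 + 625u^4 + 250u^3 + 150u^2 + 39u + 5)

The residues treated are {3, 0, 2, 4}, so the missing case is m ≡ 1 (mod 5); write m = 5u+1.
Then (5u+1)^5 + 20(5u+1)^2 - 6(5u+1) + 10 = 3125u^5 + 3125u^4 + 1250u^3 + 750u^2 + 195u + 25 = 5(625u^5 + 625u^4 + 250u^3 + 150u^2 + 39u + 5).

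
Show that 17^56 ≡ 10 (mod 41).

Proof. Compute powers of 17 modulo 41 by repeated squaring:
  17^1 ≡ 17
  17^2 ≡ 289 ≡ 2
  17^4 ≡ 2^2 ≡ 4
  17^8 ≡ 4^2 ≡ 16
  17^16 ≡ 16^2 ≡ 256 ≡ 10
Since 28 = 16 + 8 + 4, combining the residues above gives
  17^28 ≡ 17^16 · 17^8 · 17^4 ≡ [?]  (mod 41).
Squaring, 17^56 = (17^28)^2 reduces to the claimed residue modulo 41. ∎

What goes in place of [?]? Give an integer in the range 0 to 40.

25

17^16 · 17^8 · 17^4 ≡ 10 · 16 · 4 = 640.
640 mod 41 = 25, so 17^28 ≡ 25 (mod 41).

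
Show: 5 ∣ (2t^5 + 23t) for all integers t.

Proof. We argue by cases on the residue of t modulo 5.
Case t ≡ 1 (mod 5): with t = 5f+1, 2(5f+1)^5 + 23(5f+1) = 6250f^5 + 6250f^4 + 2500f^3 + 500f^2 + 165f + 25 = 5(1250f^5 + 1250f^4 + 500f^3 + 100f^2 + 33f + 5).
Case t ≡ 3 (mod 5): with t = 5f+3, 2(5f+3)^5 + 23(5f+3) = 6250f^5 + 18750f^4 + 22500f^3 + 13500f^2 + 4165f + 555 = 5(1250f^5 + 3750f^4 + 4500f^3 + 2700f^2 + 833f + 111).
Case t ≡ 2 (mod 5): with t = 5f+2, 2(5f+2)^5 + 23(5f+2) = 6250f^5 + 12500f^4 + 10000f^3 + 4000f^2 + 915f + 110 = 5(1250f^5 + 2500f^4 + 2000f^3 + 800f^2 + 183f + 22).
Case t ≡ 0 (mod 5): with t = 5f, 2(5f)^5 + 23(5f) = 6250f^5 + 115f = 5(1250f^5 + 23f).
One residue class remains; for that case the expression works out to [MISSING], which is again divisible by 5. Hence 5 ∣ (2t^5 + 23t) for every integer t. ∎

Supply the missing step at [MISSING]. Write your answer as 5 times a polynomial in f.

Only t ≡ 4 (mod 5) is unaccounted for. Put t = 5f+4:
2(5f+4)^5 + 23(5f+4) expands to 6250f^5 + 25000f^4 + 40000f^3 + 32000f^2 + 12915f + 2140,
and factoring out 5 leaves 5(1250f^5 + 5000f^4 + 8000f^3 + 6400f^2 + 2583f + 428).

5(1250f^5 + 5000f^4 + 8000f^3 + 6400f^2 + 2583f + 428)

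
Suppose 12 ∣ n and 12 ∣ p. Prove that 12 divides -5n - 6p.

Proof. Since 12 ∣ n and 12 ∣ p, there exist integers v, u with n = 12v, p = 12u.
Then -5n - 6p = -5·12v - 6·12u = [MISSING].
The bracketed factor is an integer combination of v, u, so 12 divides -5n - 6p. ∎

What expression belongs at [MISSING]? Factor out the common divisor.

Each term has a factor of 12: -5·12v - 6·12u = 12·(-6u - 5v).
Since -6u - 5v is an integer, 12 ∣ (-5n - 6p).

12(-6u - 5v)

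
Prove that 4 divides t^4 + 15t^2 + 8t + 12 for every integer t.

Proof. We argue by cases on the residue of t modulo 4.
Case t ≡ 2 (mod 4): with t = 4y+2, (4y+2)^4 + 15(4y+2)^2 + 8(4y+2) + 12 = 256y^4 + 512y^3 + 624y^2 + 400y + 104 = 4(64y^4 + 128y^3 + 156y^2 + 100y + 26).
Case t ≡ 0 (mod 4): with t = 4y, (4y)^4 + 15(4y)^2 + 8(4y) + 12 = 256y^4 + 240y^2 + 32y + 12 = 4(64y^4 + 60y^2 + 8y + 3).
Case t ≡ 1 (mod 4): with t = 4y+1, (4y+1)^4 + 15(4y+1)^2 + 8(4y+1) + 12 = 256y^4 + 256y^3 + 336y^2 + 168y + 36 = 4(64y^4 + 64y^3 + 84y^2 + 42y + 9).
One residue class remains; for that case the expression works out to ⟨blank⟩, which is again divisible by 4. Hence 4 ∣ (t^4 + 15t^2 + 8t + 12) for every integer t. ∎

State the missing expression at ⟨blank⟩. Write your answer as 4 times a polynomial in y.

4(64y^4 + 192y^3 + 276y^2 + 206y + 63)

The residues treated are {2, 0, 1}, so the missing case is t ≡ 3 (mod 4); write t = 4y+3.
Then (4y+3)^4 + 15(4y+3)^2 + 8(4y+3) + 12 = 256y^4 + 768y^3 + 1104y^2 + 824y + 252 = 4(64y^4 + 192y^3 + 276y^2 + 206y + 63).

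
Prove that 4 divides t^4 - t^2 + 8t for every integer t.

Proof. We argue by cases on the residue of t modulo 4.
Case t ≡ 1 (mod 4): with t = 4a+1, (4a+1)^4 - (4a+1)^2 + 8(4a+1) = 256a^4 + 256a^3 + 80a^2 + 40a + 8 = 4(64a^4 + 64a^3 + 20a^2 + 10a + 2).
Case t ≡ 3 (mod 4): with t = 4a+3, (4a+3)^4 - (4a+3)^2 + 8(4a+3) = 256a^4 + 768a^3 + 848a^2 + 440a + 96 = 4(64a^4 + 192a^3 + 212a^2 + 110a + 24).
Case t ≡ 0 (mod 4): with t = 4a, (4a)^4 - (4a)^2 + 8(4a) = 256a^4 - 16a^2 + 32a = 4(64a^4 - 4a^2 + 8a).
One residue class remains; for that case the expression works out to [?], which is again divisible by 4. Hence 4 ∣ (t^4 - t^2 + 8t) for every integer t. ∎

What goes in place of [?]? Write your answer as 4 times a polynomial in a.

The residues treated are {1, 3, 0}, so the missing case is t ≡ 2 (mod 4); write t = 4a+2.
Then (4a+2)^4 - (4a+2)^2 + 8(4a+2) = 256a^4 + 512a^3 + 368a^2 + 144a + 28 = 4(64a^4 + 128a^3 + 92a^2 + 36a + 7).

4(64a^4 + 128a^3 + 92a^2 + 36a + 7)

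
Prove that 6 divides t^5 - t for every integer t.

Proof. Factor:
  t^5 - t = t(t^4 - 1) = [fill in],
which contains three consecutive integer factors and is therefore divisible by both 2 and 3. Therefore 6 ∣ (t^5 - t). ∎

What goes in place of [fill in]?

t^4 - 1 = (t^2 - 1)(t^2 + 1), and t^2 - 1 = (t-1)(t+1).
So t(t^4 - 1) = (t - 1)t(t + 1)(t^2 + 1).

(t - 1)t(t + 1)(t^2 + 1)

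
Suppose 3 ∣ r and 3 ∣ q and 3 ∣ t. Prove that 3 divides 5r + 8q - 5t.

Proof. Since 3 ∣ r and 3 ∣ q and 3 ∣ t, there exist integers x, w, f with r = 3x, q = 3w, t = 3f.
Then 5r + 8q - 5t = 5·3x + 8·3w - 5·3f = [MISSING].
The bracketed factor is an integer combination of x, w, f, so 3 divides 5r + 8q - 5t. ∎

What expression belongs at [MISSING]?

3(-5f + 8w + 5x)

Pull the common 3 out of every term: 5·3x + 8·3w - 5·3f = 3(-5f + 8w + 5x).
-5f + 8w + 5x is an integer, which exhibits the divisibility.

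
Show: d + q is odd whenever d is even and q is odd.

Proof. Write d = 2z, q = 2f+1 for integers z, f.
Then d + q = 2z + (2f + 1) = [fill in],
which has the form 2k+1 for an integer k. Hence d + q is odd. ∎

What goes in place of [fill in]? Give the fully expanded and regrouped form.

2(f + z) + 1

2z + (2f + 1) = 2f + 2z + 1
= 2(f + z) + 1.
Since f + z is an integer, the sum is of the form 2k+1 for an integer k.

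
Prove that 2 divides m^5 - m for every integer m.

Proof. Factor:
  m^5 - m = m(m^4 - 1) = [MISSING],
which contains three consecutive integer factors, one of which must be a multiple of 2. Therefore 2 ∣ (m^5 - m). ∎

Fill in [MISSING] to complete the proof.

(m - 1)m(m + 1)(m^2 + 1)

m^4 - 1 = (m^2 - 1)(m^2 + 1), and m^2 - 1 = (m-1)(m+1).
So m(m^4 - 1) = (m - 1)m(m + 1)(m^2 + 1).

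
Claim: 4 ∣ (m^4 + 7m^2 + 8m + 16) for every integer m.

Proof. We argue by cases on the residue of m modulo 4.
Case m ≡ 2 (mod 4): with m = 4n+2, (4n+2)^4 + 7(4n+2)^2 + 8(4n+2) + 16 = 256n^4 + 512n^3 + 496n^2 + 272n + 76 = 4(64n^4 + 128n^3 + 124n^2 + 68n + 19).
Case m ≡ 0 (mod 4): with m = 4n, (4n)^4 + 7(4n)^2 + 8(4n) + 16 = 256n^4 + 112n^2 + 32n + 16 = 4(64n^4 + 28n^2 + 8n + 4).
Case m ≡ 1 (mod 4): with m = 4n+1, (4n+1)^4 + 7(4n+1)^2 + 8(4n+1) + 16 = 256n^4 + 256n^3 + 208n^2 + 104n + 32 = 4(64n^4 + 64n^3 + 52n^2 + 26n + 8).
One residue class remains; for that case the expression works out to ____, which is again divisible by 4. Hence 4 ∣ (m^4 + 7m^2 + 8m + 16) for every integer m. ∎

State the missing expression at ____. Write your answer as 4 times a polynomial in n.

Only m ≡ 3 (mod 4) is unaccounted for. Put m = 4n+3:
(4n+3)^4 + 7(4n+3)^2 + 8(4n+3) + 16 expands to 256n^4 + 768n^3 + 976n^2 + 632n + 184,
and factoring out 4 leaves 4(64n^4 + 192n^3 + 244n^2 + 158n + 46).

4(64n^4 + 192n^3 + 244n^2 + 158n + 46)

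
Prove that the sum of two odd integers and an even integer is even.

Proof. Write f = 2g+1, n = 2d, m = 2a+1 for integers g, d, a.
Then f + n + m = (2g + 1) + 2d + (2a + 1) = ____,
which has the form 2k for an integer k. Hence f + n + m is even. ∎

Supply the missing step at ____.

2(a + d + g + 1)

(2g + 1) + 2d + (2a + 1) = 2a + 2d + 2g + 2
= 2(a + d + g + 1).
Since a + d + g + 1 is an integer, the sum is of the form 2k for an integer k.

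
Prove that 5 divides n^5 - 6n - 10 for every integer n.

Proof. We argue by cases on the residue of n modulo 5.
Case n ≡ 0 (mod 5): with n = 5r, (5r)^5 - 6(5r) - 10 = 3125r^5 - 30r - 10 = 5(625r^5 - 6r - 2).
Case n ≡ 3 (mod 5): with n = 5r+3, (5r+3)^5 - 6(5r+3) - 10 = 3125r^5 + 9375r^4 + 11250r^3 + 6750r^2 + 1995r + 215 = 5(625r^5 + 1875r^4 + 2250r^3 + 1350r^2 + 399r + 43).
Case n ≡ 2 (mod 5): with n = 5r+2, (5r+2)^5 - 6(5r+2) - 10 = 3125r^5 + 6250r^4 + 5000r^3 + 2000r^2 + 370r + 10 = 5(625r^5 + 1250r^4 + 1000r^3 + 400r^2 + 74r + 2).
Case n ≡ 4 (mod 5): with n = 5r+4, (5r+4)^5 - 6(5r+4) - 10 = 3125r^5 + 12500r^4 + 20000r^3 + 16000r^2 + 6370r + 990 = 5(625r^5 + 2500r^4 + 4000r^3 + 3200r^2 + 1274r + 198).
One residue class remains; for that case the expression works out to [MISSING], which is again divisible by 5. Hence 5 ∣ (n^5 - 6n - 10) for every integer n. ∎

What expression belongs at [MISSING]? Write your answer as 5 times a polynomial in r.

The residues treated are {0, 3, 2, 4}, so the missing case is n ≡ 1 (mod 5); write n = 5r+1.
Then (5r+1)^5 - 6(5r+1) - 10 = 3125r^5 + 3125r^4 + 1250r^3 + 250r^2 - 5r - 15 = 5(625r^5 + 625r^4 + 250r^3 + 50r^2 - r - 3).

5(625r^5 + 625r^4 + 250r^3 + 50r^2 - r - 3)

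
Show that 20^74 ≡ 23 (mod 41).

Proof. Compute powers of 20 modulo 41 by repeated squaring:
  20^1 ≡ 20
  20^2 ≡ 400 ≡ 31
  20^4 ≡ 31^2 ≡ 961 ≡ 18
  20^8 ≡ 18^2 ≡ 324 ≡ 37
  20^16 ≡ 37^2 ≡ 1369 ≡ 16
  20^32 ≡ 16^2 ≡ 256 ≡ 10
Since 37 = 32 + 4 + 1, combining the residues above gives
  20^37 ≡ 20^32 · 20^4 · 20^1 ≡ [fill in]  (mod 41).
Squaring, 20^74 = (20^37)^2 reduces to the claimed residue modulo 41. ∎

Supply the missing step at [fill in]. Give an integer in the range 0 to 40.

Multiply the listed residues: 10 · 18 · 20 = 180 → 3600.
Reducing modulo 41: 3600 = 87·41 + 33, so 20^37 ≡ 33.

33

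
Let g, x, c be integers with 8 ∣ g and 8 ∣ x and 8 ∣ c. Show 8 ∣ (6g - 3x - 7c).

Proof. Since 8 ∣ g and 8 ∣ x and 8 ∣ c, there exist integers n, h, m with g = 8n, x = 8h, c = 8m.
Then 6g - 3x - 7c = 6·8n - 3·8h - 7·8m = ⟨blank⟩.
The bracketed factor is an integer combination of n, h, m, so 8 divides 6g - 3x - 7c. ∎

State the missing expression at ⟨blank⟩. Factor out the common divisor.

Pull the common 8 out of every term: 6·8n - 3·8h - 7·8m = 8(-3h - 7m + 6n).
-3h - 7m + 6n is an integer, which exhibits the divisibility.

8(-3h - 7m + 6n)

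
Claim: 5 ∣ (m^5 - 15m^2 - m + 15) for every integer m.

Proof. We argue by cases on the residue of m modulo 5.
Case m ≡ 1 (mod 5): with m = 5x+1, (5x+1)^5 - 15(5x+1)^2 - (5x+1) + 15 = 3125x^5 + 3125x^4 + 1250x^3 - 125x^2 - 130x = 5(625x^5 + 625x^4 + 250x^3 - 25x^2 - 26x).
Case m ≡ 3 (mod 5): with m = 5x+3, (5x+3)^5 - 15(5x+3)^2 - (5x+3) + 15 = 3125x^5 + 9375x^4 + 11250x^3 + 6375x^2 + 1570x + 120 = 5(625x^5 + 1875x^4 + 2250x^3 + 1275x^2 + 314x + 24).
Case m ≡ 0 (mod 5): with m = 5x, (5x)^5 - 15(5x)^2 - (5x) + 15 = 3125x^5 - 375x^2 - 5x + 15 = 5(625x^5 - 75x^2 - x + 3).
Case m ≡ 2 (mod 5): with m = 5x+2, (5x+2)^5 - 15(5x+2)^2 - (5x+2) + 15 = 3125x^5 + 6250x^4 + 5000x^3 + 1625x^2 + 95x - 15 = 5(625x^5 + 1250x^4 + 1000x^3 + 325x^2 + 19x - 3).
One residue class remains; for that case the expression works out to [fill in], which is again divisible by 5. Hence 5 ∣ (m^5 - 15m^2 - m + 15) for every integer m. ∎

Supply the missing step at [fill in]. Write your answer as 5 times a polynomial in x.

5(625x^5 + 2500x^4 + 4000x^3 + 3125x^2 + 1159x + 159)

Only m ≡ 4 (mod 5) is unaccounted for. Put m = 5x+4:
(5x+4)^5 - 15(5x+4)^2 - (5x+4) + 15 expands to 3125x^5 + 12500x^4 + 20000x^3 + 15625x^2 + 5795x + 795,
and factoring out 5 leaves 5(625x^5 + 2500x^4 + 4000x^3 + 3125x^2 + 1159x + 159).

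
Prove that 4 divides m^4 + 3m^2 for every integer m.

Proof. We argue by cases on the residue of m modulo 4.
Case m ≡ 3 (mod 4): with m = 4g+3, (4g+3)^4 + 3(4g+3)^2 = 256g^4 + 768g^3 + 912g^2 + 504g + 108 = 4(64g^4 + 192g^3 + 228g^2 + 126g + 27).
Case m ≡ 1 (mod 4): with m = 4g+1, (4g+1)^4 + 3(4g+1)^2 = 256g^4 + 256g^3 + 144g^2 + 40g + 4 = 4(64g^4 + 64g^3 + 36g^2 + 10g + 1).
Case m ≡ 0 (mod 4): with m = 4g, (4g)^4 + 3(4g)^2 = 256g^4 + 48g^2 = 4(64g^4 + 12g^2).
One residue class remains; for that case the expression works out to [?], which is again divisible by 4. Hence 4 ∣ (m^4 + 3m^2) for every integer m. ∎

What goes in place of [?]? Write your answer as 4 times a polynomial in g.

4(64g^4 + 128g^3 + 108g^2 + 44g + 7)

The residues treated are {3, 1, 0}, so the missing case is m ≡ 2 (mod 4); write m = 4g+2.
Then (4g+2)^4 + 3(4g+2)^2 = 256g^4 + 512g^3 + 432g^2 + 176g + 28 = 4(64g^4 + 128g^3 + 108g^2 + 44g + 7).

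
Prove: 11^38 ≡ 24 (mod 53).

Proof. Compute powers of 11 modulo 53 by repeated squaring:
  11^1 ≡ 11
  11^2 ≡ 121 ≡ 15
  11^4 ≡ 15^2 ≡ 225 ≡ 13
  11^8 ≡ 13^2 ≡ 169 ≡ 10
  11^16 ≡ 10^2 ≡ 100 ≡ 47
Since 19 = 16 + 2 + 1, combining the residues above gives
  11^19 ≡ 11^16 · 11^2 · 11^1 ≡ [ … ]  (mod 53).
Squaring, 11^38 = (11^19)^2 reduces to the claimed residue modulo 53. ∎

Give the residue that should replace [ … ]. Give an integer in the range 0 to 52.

Multiply the listed residues: 47 · 15 · 11 = 705 → 7755.
Reducing modulo 53: 7755 = 146·53 + 17, so 11^19 ≡ 17.

17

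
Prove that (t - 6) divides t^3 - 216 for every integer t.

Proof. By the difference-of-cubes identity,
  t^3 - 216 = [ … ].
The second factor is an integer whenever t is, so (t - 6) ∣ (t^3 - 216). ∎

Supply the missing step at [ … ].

(t - 6)(t^2 + 6t + 36)

Polynomial division of t^3 - 216 by t - 6 leaves remainder 0 and quotient t^2 + 6t + 36.
Hence t^3 - 216 = (t - 6)(t^2 + 6t + 36).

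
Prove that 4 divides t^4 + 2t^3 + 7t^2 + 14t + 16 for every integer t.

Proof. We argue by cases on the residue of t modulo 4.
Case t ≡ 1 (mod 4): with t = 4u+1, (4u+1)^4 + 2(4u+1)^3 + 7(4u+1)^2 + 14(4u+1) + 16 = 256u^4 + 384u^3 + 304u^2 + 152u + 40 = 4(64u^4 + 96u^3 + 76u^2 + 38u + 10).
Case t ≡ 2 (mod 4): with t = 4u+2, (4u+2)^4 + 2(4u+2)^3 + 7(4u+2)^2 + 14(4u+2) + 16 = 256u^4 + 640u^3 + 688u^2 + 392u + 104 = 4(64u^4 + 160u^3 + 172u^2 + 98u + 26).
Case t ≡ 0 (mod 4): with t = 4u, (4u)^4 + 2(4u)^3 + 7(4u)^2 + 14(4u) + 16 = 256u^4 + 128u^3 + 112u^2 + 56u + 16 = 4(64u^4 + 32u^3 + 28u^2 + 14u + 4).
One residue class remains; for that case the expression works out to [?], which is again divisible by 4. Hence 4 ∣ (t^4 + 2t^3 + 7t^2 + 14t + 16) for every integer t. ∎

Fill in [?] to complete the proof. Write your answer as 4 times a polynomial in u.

Only t ≡ 3 (mod 4) is unaccounted for. Put t = 4u+3:
(4u+3)^4 + 2(4u+3)^3 + 7(4u+3)^2 + 14(4u+3) + 16 expands to 256u^4 + 896u^3 + 1264u^2 + 872u + 256,
and factoring out 4 leaves 4(64u^4 + 224u^3 + 316u^2 + 218u + 64).

4(64u^4 + 224u^3 + 316u^2 + 218u + 64)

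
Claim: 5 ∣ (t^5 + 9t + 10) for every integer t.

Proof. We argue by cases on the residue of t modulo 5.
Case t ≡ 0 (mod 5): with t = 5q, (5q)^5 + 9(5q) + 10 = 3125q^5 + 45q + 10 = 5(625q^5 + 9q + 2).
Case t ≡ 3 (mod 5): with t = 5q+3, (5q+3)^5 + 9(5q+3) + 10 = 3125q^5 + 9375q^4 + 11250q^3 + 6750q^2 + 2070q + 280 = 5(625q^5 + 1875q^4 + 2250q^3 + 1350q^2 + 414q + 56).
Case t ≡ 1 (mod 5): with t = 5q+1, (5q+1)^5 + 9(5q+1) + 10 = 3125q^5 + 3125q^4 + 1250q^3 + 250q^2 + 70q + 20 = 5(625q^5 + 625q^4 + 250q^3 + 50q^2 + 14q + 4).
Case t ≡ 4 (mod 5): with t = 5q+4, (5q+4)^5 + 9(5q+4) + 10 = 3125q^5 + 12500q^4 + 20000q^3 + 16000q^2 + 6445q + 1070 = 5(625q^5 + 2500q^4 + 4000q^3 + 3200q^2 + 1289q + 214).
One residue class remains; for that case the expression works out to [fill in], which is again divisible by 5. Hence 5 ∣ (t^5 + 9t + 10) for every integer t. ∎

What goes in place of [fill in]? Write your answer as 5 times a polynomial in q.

The residues treated are {0, 3, 1, 4}, so the missing case is t ≡ 2 (mod 5); write t = 5q+2.
Then (5q+2)^5 + 9(5q+2) + 10 = 3125q^5 + 6250q^4 + 5000q^3 + 2000q^2 + 445q + 60 = 5(625q^5 + 1250q^4 + 1000q^3 + 400q^2 + 89q + 12).

5(625q^5 + 1250q^4 + 1000q^3 + 400q^2 + 89q + 12)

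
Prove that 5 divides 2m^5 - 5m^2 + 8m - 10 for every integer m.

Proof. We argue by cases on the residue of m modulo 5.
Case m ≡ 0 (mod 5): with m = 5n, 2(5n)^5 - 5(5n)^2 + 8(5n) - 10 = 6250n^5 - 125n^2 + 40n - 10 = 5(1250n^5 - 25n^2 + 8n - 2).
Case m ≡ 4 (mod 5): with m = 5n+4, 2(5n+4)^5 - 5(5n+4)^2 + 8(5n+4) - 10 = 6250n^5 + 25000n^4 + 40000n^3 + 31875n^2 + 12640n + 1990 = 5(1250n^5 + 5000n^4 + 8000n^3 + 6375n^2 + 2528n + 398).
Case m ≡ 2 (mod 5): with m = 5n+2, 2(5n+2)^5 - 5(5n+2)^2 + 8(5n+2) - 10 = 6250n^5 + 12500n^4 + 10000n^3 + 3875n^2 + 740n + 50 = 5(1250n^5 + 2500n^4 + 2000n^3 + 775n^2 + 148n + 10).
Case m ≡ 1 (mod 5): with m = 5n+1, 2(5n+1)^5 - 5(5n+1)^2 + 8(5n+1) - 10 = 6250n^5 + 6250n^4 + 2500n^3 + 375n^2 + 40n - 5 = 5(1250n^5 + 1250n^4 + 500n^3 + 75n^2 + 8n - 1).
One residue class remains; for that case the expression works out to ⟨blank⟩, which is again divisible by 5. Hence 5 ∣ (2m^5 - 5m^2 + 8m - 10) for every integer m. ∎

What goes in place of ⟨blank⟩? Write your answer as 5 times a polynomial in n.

Only m ≡ 3 (mod 5) is unaccounted for. Put m = 5n+3:
2(5n+3)^5 - 5(5n+3)^2 + 8(5n+3) - 10 expands to 6250n^5 + 18750n^4 + 22500n^3 + 13375n^2 + 3940n + 455,
and factoring out 5 leaves 5(1250n^5 + 3750n^4 + 4500n^3 + 2675n^2 + 788n + 91).

5(1250n^5 + 3750n^4 + 4500n^3 + 2675n^2 + 788n + 91)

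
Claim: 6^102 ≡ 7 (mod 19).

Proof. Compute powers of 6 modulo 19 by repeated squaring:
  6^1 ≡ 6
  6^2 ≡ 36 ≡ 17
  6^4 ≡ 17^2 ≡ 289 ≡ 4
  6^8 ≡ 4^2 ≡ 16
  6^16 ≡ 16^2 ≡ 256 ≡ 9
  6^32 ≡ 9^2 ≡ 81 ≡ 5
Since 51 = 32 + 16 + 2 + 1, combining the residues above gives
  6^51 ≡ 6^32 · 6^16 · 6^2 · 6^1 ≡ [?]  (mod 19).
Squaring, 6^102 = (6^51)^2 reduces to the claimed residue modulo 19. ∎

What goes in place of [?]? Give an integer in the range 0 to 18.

6^32 · 6^16 · 6^2 · 6^1 ≡ 5 · 9 · 17 · 6 = 4590.
4590 mod 19 = 11, so 6^51 ≡ 11 (mod 19).

11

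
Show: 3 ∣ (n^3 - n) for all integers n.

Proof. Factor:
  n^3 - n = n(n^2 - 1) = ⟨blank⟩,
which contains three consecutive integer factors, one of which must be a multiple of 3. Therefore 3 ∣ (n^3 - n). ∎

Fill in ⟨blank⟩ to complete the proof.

n(n^2 - 1) = n(n - 1)(n + 1) = (n - 1)n(n + 1).
These three factors are consecutive integers, so their product is divisible by 3.

(n - 1)n(n + 1)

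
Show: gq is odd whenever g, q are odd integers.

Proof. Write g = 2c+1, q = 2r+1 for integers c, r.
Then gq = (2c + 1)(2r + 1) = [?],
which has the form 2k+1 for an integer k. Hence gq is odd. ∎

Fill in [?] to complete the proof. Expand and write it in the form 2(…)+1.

2(2cr + c + r) + 1

(2c + 1)(2r + 1) = 4cr + 2c + 2r + 1
= 2(2cr + c + r) + 1.
Since 2cr + c + r is an integer, the product is of the form 2k+1 for an integer k.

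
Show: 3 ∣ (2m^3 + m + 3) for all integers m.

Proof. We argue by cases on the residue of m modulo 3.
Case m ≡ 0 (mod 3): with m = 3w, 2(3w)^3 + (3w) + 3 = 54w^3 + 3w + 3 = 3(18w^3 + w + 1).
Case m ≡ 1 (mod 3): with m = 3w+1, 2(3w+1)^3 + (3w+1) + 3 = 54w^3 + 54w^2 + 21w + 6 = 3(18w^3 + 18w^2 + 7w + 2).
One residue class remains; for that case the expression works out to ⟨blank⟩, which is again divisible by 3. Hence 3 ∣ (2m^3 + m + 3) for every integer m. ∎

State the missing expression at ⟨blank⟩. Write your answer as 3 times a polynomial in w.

3(18w^3 + 36w^2 + 25w + 7)

The residues treated are {0, 1}, so the missing case is m ≡ 2 (mod 3); write m = 3w+2.
Then 2(3w+2)^3 + (3w+2) + 3 = 54w^3 + 108w^2 + 75w + 21 = 3(18w^3 + 36w^2 + 25w + 7).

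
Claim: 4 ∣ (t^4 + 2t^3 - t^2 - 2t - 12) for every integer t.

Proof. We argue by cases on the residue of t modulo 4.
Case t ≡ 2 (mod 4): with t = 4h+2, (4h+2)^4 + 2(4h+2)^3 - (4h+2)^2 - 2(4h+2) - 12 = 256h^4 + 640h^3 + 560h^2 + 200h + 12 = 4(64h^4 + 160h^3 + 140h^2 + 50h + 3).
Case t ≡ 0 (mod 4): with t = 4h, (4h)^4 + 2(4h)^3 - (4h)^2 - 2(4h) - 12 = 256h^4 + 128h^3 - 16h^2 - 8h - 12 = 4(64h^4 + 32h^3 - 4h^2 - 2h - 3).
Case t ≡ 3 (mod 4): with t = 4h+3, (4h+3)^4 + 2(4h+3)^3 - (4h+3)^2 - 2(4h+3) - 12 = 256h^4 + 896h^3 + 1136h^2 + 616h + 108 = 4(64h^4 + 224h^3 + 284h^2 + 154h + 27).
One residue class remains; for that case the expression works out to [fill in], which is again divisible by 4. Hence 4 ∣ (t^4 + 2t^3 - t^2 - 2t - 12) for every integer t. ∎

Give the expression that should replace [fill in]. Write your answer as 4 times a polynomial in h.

Only t ≡ 1 (mod 4) is unaccounted for. Put t = 4h+1:
(4h+1)^4 + 2(4h+1)^3 - (4h+1)^2 - 2(4h+1) - 12 expands to 256h^4 + 384h^3 + 176h^2 + 24h - 12,
and factoring out 4 leaves 4(64h^4 + 96h^3 + 44h^2 + 6h - 3).

4(64h^4 + 96h^3 + 44h^2 + 6h - 3)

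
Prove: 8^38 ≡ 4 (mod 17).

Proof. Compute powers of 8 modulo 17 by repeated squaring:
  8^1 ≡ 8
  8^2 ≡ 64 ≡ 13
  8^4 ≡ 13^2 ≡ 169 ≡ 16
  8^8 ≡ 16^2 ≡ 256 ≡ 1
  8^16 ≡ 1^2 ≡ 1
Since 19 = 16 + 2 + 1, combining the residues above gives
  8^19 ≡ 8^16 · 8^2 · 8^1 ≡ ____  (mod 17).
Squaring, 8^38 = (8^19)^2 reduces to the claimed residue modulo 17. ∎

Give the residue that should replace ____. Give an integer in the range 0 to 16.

8^16 · 8^2 · 8^1 ≡ 1 · 13 · 8 = 104.
104 mod 17 = 2, so 8^19 ≡ 2 (mod 17).

2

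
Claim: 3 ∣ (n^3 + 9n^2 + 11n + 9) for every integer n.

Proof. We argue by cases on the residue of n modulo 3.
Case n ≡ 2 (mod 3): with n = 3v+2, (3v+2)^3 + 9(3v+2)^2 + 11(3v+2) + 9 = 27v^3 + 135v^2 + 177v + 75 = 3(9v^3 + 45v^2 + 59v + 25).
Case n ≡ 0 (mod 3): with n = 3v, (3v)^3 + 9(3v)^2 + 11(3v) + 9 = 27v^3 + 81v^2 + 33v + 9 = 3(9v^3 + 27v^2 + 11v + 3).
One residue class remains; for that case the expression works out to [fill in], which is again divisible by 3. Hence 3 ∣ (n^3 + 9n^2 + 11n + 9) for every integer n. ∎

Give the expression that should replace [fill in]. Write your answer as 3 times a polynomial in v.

3(9v^3 + 36v^2 + 32v + 10)

The residues treated are {2, 0}, so the missing case is n ≡ 1 (mod 3); write n = 3v+1.
Then (3v+1)^3 + 9(3v+1)^2 + 11(3v+1) + 9 = 27v^3 + 108v^2 + 96v + 30 = 3(9v^3 + 36v^2 + 32v + 10).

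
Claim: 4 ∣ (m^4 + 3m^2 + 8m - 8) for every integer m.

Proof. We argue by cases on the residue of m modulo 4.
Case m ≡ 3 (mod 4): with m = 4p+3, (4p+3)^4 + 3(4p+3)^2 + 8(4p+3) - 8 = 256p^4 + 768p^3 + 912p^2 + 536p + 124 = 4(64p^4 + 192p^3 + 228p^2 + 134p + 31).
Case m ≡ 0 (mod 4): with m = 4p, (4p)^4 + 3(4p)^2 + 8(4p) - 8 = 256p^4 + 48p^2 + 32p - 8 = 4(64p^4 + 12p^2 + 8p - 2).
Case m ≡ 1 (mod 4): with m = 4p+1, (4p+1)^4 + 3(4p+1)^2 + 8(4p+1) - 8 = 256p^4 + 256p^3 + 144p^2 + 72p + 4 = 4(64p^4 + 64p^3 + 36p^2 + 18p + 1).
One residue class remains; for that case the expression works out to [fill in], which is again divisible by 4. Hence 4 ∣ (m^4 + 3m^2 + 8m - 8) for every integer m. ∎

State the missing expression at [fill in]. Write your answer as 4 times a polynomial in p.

4(64p^4 + 128p^3 + 108p^2 + 52p + 9)

Only m ≡ 2 (mod 4) is unaccounted for. Put m = 4p+2:
(4p+2)^4 + 3(4p+2)^2 + 8(4p+2) - 8 expands to 256p^4 + 512p^3 + 432p^2 + 208p + 36,
and factoring out 4 leaves 4(64p^4 + 128p^3 + 108p^2 + 52p + 9).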